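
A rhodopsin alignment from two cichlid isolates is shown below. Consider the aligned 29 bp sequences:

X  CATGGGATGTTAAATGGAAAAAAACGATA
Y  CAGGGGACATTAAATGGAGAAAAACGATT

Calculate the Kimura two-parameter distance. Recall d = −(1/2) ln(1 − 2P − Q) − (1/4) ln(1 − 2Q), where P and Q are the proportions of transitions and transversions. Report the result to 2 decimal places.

0.20

Of 29 sites, 3 differences are transitions and 2 are transversions, so P = 3/29 ≈ 0.103448 and Q = 2/29 ≈ 0.068966.
Under the Kimura two-parameter model, d = −½ ln(1 − 2P − Q) − ¼ ln(1 − 2Q).
1 − 2P − Q = 0.724138, giving −½ ln(0.724138) = 0.161387.
1 − 2Q = 0.862068, giving −¼ ln(0.862068) = 0.037105.
d = 0.161387 + 0.037105 = 0.198492.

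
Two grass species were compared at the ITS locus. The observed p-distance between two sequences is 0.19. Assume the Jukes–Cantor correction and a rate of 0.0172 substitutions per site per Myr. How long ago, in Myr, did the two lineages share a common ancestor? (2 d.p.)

d = −(3/4) ln(1 − 4p/3) = −0.75 ln(1 − 0.253333) = −0.75 ln(0.746667)
  = −0.75 × (-0.292136) = 0.219102 substitutions/site.
Under a molecular clock d = 2μt, so t = d/(2μ) = 0.219102 / (2 × 0.0172) = 6.37 Myr.

6.37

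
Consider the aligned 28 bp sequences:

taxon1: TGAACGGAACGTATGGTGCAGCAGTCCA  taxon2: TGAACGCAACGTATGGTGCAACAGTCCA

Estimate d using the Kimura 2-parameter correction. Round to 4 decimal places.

0.0752

Of 28 sites, 1 differences are transitions and 1 are transversions, so P = 1/28 ≈ 0.035714 and Q = 1/28 ≈ 0.035714.
Under the Kimura two-parameter model, d = −½ ln(1 − 2P − Q) − ¼ ln(1 − 2Q).
1 − 2P − Q = 0.892858, giving −½ ln(0.892858) = 0.056664.
1 − 2Q = 0.928572, giving −¼ ln(0.928572) = 0.018527.
d = 0.056664 + 0.018527 = 0.075191.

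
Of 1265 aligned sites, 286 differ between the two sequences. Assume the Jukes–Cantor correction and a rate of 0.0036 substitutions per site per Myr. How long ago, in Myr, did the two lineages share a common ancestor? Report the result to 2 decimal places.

p = 286/1265 ≈ 0.226087.
d = −(3/4) ln(1 − 4p/3) = −0.75 ln(1 − 0.301449) = −0.75 ln(0.698551)
  = −0.75 × (-0.358747) = 0.269060 substitutions/site.
Under a molecular clock d = 2μt, so t = d/(2μ) = 0.269060 / (2 × 0.0036) = 37.37 Myr.

37.37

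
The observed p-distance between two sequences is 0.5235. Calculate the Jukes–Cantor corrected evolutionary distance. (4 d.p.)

d = −(3/4) ln(1 − 4p/3) = −0.75 ln(1 − 0.698) = −0.75 ln(0.302)
  = −0.75 × (-1.197328) = 0.897996 substitutions/site.

0.8980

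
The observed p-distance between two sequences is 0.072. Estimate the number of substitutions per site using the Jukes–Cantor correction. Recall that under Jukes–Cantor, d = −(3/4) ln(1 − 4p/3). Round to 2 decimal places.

0.08

d = −(3/4) ln(1 − 4p/3) = −0.75 ln(1 − 0.096) = −0.75 ln(0.904)
  = −0.75 × (-0.100926) = 0.075695 substitutions/site.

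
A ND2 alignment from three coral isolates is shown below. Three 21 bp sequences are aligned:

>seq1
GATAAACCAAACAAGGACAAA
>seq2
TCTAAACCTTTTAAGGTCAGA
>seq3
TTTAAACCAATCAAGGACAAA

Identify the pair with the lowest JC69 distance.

seq1–seq2: 8/21 differ, p = 0.381, d = 0.532.
seq1–seq3: 3/21 differ, p = 0.143, d = 0.158.
seq2–seq3: 6/21 differ, p = 0.286, d = 0.360.
The smallest distance is between seq1 and seq3.

seq1 and seq3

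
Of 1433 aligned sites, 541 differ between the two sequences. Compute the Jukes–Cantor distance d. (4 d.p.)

0.5249

p = 541/1433 ≈ 0.37753.
d = −(3/4) ln(1 − 4p/3) = −0.75 ln(1 − 0.503373) = −0.75 ln(0.496627)
  = −0.75 × (-0.699916) = 0.524937 substitutions/site.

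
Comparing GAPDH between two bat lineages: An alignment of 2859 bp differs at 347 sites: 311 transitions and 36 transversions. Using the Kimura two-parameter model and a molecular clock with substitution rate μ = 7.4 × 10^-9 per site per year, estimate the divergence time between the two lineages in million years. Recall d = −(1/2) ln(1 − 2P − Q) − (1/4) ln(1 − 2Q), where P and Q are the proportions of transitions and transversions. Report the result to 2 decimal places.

9.27

P = 311/2859 ≈ 0.108779 and Q = 36/2859 ≈ 0.012592.
Under the Kimura two-parameter model, d = −½ ln(1 − 2P − Q) − ¼ ln(1 − 2Q).
1 − 2P − Q = 0.76985, giving −½ ln(0.76985) = 0.130780.
1 − 2Q = 0.974816, giving −¼ ln(0.974816) = 0.006377.
d = 0.130780 + 0.006377 = 0.137157.
Under a molecular clock d = 2μt, so t = d/(2μ) = 0.137157 / (2 × 7.4 × 10^-9) = 9.27 million years.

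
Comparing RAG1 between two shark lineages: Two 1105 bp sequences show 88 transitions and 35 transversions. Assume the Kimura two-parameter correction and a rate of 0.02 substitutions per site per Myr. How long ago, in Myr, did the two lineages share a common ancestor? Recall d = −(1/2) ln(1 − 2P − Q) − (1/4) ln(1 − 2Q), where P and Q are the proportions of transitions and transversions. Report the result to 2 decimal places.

P = 88/1105 ≈ 0.079638 and Q = 35/1105 ≈ 0.031674.
Under the Kimura two-parameter model, d = −½ ln(1 − 2P − Q) − ¼ ln(1 − 2Q).
1 − 2P − Q = 0.80905, giving −½ ln(0.80905) = 0.105947.
1 − 2Q = 0.936652, giving −¼ ln(0.936652) = 0.016361.
d = 0.105947 + 0.016361 = 0.122308.
Under a molecular clock d = 2μt, so t = d/(2μ) = 0.122308 / (2 × 0.02) = 3.06 Myr.

3.06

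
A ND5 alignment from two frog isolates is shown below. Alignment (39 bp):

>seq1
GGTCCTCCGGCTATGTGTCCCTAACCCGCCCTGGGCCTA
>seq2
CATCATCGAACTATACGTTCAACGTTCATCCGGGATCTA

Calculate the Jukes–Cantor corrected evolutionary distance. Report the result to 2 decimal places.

0.86

The sequences differ at 20 of 39 sites, so p = 20/39 ≈ 0.512821.
d = −(3/4) ln(1 − 4p/3) = −0.75 ln(1 − 0.683761) = −0.75 ln(0.316239)
  = −0.75 × (-1.151257) = 0.863443 substitutions/site.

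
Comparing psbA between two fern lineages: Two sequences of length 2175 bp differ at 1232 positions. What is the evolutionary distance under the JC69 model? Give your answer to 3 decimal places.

p = 1232/2175 ≈ 0.566437.
d = −(3/4) ln(1 − 4p/3) = −0.75 ln(1 − 0.755249) = −0.75 ln(0.244751)
  = −0.75 × (-1.407514) = 1.055636 substitutions/site.

1.056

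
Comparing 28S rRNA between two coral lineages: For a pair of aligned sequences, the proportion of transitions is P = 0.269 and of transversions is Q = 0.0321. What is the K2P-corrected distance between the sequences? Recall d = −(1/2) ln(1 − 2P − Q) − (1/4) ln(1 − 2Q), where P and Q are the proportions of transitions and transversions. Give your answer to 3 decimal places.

0.439

Under the Kimura two-parameter model, d = −½ ln(1 − 2P − Q) − ¼ ln(1 − 2Q).
1 − 2P − Q = 0.4299, giving −½ ln(0.4299) = 0.422101.
1 − 2Q = 0.9358, giving −¼ ln(0.9358) = 0.016588.
d = 0.422101 + 0.016588 = 0.438689.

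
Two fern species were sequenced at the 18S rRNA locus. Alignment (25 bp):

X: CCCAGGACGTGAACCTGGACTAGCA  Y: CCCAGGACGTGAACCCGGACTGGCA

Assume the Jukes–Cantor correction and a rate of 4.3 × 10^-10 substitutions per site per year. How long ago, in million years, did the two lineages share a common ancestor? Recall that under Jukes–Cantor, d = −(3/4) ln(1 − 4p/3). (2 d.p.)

The sequences differ at 2 of 25 sites (16, 22), so p = 2/25 = 0.08.
d = −(3/4) ln(1 − 4p/3) = −0.75 ln(1 − 0.106667) = −0.75 ln(0.893333)
  = −0.75 × (-0.112796) = 0.084597 substitutions/site.
Under a molecular clock d = 2μt, so t = d/(2μ) = 0.084597 / (2 × 4.3 × 10^-10) = 98.37 million years.

98.37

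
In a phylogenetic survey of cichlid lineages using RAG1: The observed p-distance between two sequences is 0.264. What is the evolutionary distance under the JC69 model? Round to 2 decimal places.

d = −(3/4) ln(1 − 4p/3) = −0.75 ln(1 − 0.352) = −0.75 ln(0.648)
  = −0.75 × (-0.433865) = 0.325399 substitutions/site.

0.33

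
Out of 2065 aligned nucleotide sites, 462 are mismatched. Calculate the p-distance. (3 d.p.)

0.224

p = 462/2065 = 0.223728… ≈ 0.224 (to 3 d.p.).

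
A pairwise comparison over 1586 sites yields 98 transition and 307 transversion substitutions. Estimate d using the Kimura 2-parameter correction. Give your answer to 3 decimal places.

P = 98/1586 ≈ 0.061791 and Q = 307/1586 ≈ 0.193569.
Under the Kimura two-parameter model, d = −½ ln(1 − 2P − Q) − ¼ ln(1 − 2Q).
1 − 2P − Q = 0.682849, giving −½ ln(0.682849) = 0.190741.
1 − 2Q = 0.612862, giving −¼ ln(0.612862) = 0.122404.
d = 0.190741 + 0.122404 = 0.313145.

0.313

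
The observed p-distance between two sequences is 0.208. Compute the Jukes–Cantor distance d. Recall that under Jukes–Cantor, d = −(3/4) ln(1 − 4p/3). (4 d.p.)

0.2436

d = −(3/4) ln(1 − 4p/3) = −0.75 ln(1 − 0.277333) = −0.75 ln(0.722667)
  = −0.75 × (-0.324807) = 0.243605 substitutions/site.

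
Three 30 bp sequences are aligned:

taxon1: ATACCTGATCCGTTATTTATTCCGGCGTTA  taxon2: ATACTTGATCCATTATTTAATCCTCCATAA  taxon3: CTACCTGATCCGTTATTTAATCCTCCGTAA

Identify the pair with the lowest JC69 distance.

taxon2 and taxon3

taxon1–taxon2: 7/30 differ, p = 0.233, d = 0.280.
taxon1–taxon3: 5/30 differ, p = 0.167, d = 0.188.
taxon2–taxon3: 4/30 differ, p = 0.133, d = 0.147.
The smallest distance is between taxon2 and taxon3.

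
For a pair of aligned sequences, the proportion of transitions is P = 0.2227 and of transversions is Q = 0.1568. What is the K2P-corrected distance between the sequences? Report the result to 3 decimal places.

0.555

Under the Kimura two-parameter model, d = −½ ln(1 − 2P − Q) − ¼ ln(1 − 2Q).
1 − 2P − Q = 0.3978, giving −½ ln(0.3978) = 0.460903.
1 − 2Q = 0.6864, giving −¼ ln(0.6864) = 0.094074.
d = 0.460903 + 0.094074 = 0.554977.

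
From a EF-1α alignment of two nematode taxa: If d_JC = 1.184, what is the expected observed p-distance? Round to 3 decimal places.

0.595

p = (3/4)(1 − e^(−4d/3)) = 0.75 × (1 − e^(-1.578667)) = 0.75 × (1 − 0.206250) = 0.595313.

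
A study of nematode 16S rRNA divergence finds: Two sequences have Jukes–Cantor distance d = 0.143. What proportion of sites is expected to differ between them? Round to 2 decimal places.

p = (3/4)(1 − e^(−4d/3)) = 0.75 × (1 − e^(-0.190667)) = 0.75 × (1 − 0.826408) = 0.130194.

0.13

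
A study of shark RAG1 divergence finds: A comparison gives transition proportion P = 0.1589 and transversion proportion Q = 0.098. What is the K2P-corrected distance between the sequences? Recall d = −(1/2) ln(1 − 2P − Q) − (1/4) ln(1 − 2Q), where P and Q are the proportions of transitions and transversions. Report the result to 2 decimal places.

Under the Kimura two-parameter model, d = −½ ln(1 − 2P − Q) − ¼ ln(1 − 2Q).
1 − 2P − Q = 0.5842, giving −½ ln(0.5842) = 0.268756.
1 − 2Q = 0.804, giving −¼ ln(0.804) = 0.054539.
d = 0.268756 + 0.054539 = 0.323295.

0.32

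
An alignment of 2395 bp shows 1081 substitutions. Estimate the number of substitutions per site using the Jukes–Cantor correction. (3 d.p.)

0.691

p = 1081/2395 ≈ 0.451357.
d = −(3/4) ln(1 − 4p/3) = −0.75 ln(1 − 0.601809) = −0.75 ln(0.398191)
  = −0.75 × (-0.920823) = 0.690617 substitutions/site.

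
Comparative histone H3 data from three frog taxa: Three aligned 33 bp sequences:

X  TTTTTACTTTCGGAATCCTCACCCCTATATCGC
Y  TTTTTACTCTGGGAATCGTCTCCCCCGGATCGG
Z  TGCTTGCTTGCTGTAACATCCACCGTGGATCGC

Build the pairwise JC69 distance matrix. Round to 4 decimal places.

d(X,Y) = 0.2928, d(X,Z) = 0.5587, d(Y,Z) = 0.6987

X–Y: 8/33 sites differ → p ≈ 0.242424, d = −0.75 ln(1 − 0.323232) = 0.292820 ≈ 0.2928.
X–Z: 13/33 sites differ → p ≈ 0.393939, d = −0.75 ln(1 − 0.525252) = 0.558728 ≈ 0.5587.
Y–Z: 15/33 sites differ → p ≈ 0.454545, d = −0.75 ln(1 − 0.60606) = 0.698667 ≈ 0.6987.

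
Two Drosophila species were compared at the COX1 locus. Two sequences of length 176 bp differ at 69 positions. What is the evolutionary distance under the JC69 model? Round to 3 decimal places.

p = 69/176 ≈ 0.392045.
d = −(3/4) ln(1 − 4p/3) = −0.75 ln(1 − 0.522727) = −0.75 ln(0.477273)
  = −0.75 × (-0.739667) = 0.554750 substitutions/site.

0.555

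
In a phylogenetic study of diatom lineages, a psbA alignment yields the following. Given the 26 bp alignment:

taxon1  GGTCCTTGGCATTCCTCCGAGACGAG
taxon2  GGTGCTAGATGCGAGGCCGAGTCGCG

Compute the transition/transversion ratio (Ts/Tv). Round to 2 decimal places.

Transitions are A↔G and C↔T; transversions are all other mismatches.
Transitions: 4. Transversions: 8.
R = 4/8 = 0.50.

0.50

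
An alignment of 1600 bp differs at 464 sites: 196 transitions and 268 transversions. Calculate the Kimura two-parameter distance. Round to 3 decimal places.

P = 196/1600 = 0.1225 and Q = 268/1600 = 0.1675.
Under the Kimura two-parameter model, d = −½ ln(1 − 2P − Q) − ¼ ln(1 − 2Q).
1 − 2P − Q = 0.5875, giving −½ ln(0.5875) = 0.265940.
1 − 2Q = 0.665, giving −¼ ln(0.665) = 0.101992.
d = 0.265940 + 0.101992 = 0.367932.

0.368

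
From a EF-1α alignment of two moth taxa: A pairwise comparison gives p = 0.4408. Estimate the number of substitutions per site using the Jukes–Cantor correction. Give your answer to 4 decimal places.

0.6646

d = −(3/4) ln(1 − 4p/3) = −0.75 ln(1 − 0.587733) = −0.75 ln(0.412267)
  = −0.75 × (-0.886084) = 0.664563 substitutions/site.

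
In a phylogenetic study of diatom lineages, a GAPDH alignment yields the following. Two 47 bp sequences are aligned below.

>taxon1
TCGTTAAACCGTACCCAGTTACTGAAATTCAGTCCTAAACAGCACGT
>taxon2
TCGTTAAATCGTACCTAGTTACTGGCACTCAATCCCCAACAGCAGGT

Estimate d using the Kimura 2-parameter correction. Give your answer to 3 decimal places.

Of 47 sites, 6 differences are transitions and 3 are transversions, so P = 6/47 ≈ 0.12766 and Q = 3/47 ≈ 0.06383.
Under the Kimura two-parameter model, d = −½ ln(1 − 2P − Q) − ¼ ln(1 − 2Q).
1 − 2P − Q = 0.68085, giving −½ ln(0.68085) = 0.192207.
1 − 2Q = 0.87234, giving −¼ ln(0.87234) = 0.034144.
d = 0.192207 + 0.034144 = 0.226351.

0.226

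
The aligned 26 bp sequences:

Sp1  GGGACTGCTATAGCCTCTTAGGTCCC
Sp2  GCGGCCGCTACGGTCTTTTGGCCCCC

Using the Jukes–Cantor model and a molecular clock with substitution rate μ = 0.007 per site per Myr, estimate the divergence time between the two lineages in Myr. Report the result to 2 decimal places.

The sequences differ at 10 of 26 sites (2, 4, 6, 11, 12, 14, 17, 20, 22, 23), so p = 10/26 ≈ 0.384615.
d = −(3/4) ln(1 − 4p/3) = −0.75 ln(1 − 0.51282) = −0.75 ln(0.48718)
  = −0.75 × (-0.719122) = 0.539342 substitutions/site.
Under a molecular clock d = 2μt, so t = d/(2μ) = 0.539342 / (2 × 0.007) = 38.52 Myr.

38.52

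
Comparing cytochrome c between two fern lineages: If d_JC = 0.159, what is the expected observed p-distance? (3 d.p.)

p = (3/4)(1 − e^(−4d/3)) = 0.75 × (1 − e^(-0.212)) = 0.75 × (1 − 0.808965) = 0.143276.

0.143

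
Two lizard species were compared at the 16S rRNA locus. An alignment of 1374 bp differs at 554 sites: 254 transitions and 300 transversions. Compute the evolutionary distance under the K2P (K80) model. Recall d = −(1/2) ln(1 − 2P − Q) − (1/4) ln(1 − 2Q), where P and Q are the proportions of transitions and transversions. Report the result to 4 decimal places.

P = 254/1374 ≈ 0.184862 and Q = 300/1374 ≈ 0.218341.
Under the Kimura two-parameter model, d = −½ ln(1 − 2P − Q) − ¼ ln(1 − 2Q).
1 − 2P − Q = 0.411935, giving −½ ln(0.411935) = 0.443445.
1 − 2Q = 0.563318, giving −¼ ln(0.563318) = 0.143478.
d = 0.443445 + 0.143478 = 0.586923.

0.5869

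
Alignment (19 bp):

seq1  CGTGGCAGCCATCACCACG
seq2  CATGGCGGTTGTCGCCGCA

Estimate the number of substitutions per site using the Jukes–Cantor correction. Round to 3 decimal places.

The sequences differ at 8 of 19 sites (2, 7, 9, 10, 11, 14, 17, 19), so p = 8/19 ≈ 0.421053.
d = −(3/4) ln(1 − 4p/3) = −0.75 ln(1 − 0.561404) = −0.75 ln(0.438596)
  = −0.75 × (-0.824177) = 0.618133 substitutions/site.

0.618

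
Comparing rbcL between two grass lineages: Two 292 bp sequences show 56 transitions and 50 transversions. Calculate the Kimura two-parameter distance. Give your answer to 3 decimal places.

0.509

P = 56/292 ≈ 0.191781 and Q = 50/292 ≈ 0.171233.
Under the Kimura two-parameter model, d = −½ ln(1 − 2P − Q) − ¼ ln(1 − 2Q).
1 − 2P − Q = 0.445205, giving −½ ln(0.445205) = 0.404610.
1 − 2Q = 0.657534, giving −¼ ln(0.657534) = 0.104815.
d = 0.404610 + 0.104815 = 0.509425.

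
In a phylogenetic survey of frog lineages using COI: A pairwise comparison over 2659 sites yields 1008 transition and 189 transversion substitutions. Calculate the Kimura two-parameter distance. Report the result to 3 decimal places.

0.922

P = 1008/2659 ≈ 0.37909 and Q = 189/2659 ≈ 0.071079.
Under the Kimura two-parameter model, d = −½ ln(1 − 2P − Q) − ¼ ln(1 − 2Q).
1 − 2P − Q = 0.170741, giving −½ ln(0.170741) = 0.883804.
1 − 2Q = 0.857842, giving −¼ ln(0.857842) = 0.038334.
d = 0.883804 + 0.038334 = 0.922138.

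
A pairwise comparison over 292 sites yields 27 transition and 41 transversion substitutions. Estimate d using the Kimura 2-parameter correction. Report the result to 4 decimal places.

0.2792

P = 27/292 ≈ 0.092466 and Q = 41/292 ≈ 0.140411.
Under the Kimura two-parameter model, d = −½ ln(1 − 2P − Q) − ¼ ln(1 − 2Q).
1 − 2P − Q = 0.674657, giving −½ ln(0.674657) = 0.196775.
1 − 2Q = 0.719178, giving −¼ ln(0.719178) = 0.082412.
d = 0.196775 + 0.082412 = 0.279187.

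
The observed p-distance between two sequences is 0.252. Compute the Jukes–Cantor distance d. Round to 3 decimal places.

d = −(3/4) ln(1 − 4p/3) = −0.75 ln(1 − 0.336) = −0.75 ln(0.664)
  = −0.75 × (-0.409473) = 0.307105 substitutions/site.

0.307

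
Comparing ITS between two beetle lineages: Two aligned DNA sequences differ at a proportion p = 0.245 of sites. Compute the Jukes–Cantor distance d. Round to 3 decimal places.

d = −(3/4) ln(1 − 4p/3) = −0.75 ln(1 − 0.326667) = −0.75 ln(0.673333)
  = −0.75 × (-0.395515) = 0.296636 substitutions/site.

0.297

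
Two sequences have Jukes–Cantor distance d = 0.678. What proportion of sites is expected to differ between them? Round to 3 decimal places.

0.446

p = (3/4)(1 − e^(−4d/3)) = 0.75 × (1 − e^(-0.904)) = 0.75 × (1 − 0.404947) = 0.446290.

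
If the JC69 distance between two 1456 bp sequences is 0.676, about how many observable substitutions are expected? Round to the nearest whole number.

649

Invert JC69: p = (3/4)(1 − e^(−4d/3)) = 0.75 × (1 − e^(-0.901333)) = 0.75 × (1 − 0.406028) = 0.445479.
Expected differing sites = pL ≈ 0.445479 × 1456 = 648.617424 ≈ 649.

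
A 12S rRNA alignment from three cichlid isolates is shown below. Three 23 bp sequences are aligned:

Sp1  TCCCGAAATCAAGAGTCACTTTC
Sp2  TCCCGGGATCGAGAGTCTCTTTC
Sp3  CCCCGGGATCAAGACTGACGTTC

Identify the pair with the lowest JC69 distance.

Sp1 and Sp2

Sp1–Sp2: 4/23 differ, p = 0.174, d = 0.198.
Sp1–Sp3: 6/23 differ, p = 0.261, d = 0.321.
Sp2–Sp3: 6/23 differ, p = 0.261, d = 0.321.
The smallest distance is between Sp1 and Sp2.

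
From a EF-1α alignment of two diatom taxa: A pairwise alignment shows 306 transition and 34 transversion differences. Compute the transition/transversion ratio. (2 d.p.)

R = 306/34 = 9.00.

9.00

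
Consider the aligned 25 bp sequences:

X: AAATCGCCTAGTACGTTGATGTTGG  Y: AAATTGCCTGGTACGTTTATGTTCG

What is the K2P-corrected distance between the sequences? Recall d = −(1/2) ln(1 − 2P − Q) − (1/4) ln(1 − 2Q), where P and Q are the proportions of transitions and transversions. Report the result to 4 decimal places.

0.1808

Of 25 sites, 2 differences are transitions and 2 are transversions, so P = 2/25 = 0.08 and Q = 2/25 = 0.08.
Under the Kimura two-parameter model, d = −½ ln(1 − 2P − Q) − ¼ ln(1 − 2Q).
1 − 2P − Q = 0.76, giving −½ ln(0.76) = 0.137218.
1 − 2Q = 0.84, giving −¼ ln(0.84) = 0.043588.
d = 0.137218 + 0.043588 = 0.180806.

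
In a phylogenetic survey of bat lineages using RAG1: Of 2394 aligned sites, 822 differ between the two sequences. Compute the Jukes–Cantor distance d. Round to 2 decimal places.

0.46

p = 822/2394 ≈ 0.343358.
d = −(3/4) ln(1 − 4p/3) = −0.75 ln(1 − 0.457811) = −0.75 ln(0.542189)
  = −0.75 × (-0.612141) = 0.459106 substitutions/site.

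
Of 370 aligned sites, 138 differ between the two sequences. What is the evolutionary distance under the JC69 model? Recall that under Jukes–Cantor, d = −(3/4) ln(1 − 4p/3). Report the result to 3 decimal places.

p = 138/370 ≈ 0.372973.
d = −(3/4) ln(1 − 4p/3) = −0.75 ln(1 − 0.497297) = −0.75 ln(0.502703)
  = −0.75 × (-0.687756) = 0.515817 substitutions/site.

0.516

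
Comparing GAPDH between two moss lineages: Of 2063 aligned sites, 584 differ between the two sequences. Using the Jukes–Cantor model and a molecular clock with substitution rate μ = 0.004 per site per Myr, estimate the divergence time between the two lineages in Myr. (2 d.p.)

44.43

p = 584/2063 ≈ 0.283083.
d = −(3/4) ln(1 − 4p/3) = −0.75 ln(1 − 0.377444) = −0.75 ln(0.622556)
  = −0.75 × (-0.473922) = 0.355442 substitutions/site.
Under a molecular clock d = 2μt, so t = d/(2μ) = 0.355442 / (2 × 0.004) = 44.43 Myr.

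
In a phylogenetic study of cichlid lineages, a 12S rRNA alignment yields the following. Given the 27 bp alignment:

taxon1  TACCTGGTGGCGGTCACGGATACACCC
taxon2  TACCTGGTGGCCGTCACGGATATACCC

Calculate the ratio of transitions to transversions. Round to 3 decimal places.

1.000

Transitions are A↔G and C↔T; transversions are all other mismatches.
Transitions: 1. Transversions: 1.
R = 1/1 = 1.000.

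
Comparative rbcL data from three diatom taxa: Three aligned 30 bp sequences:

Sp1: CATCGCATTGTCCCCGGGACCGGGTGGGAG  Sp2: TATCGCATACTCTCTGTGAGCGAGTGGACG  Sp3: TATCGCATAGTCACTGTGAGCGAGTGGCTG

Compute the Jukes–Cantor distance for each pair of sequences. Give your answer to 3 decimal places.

Sp1–Sp2: 10/30 sites differ → p ≈ 0.333333, d = −0.75 ln(1 − 0.444444) = 0.440839 ≈ 0.441.
Sp1–Sp3: 9/30 sites differ → p = 0.3, d = −0.75 ln(1 − 0.4) = 0.383119 ≈ 0.383.
Sp2–Sp3: 4/30 sites differ → p ≈ 0.133333, d = −0.75 ln(1 − 0.177777) = 0.146808 ≈ 0.147.

d(Sp1,Sp2) = 0.441, d(Sp1,Sp3) = 0.383, d(Sp2,Sp3) = 0.147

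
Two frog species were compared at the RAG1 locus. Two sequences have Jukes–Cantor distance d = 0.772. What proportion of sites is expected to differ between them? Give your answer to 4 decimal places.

p = (3/4)(1 − e^(−4d/3)) = 0.75 × (1 − e^(-1.029333)) = 0.75 × (1 − 0.357245) = 0.482066.

0.4821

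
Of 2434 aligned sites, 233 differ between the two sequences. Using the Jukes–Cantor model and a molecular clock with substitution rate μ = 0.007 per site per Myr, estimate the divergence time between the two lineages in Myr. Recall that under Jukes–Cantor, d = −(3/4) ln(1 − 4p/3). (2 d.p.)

7.32

p = 233/2434 ≈ 0.095727.
d = −(3/4) ln(1 − 4p/3) = −0.75 ln(1 − 0.127636) = −0.75 ln(0.872364)
  = −0.75 × (-0.136549) = 0.102412 substitutions/site.
Under a molecular clock d = 2μt, so t = d/(2μ) = 0.102412 / (2 × 0.007) = 7.32 Myr.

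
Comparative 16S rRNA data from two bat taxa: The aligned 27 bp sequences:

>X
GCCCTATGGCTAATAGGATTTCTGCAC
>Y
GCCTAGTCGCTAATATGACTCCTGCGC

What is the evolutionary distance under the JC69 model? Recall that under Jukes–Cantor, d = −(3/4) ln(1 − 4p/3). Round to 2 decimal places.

0.38

The sequences differ at 8 of 27 sites (4, 5, 6, 8, 16, 19, 21, 26), so p = 8/27 ≈ 0.296296.
d = −(3/4) ln(1 − 4p/3) = −0.75 ln(1 − 0.395061) = −0.75 ln(0.604939)
  = −0.75 × (-0.502628) = 0.376971 substitutions/site.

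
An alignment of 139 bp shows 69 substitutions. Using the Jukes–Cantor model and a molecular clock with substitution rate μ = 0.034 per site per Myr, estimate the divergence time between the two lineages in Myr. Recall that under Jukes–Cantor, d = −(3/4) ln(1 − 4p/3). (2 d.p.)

p = 69/139 ≈ 0.496403.
d = −(3/4) ln(1 − 4p/3) = −0.75 ln(1 − 0.661871) = −0.75 ln(0.338129)
  = −0.75 × (-1.084328) = 0.813246 substitutions/site.
Under a molecular clock d = 2μt, so t = d/(2μ) = 0.813246 / (2 × 0.034) = 11.96 Myr.

11.96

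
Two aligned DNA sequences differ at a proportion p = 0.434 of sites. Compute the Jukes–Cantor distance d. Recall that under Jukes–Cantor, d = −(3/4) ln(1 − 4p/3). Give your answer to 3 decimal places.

0.648

d = −(3/4) ln(1 − 4p/3) = −0.75 ln(1 − 0.578667) = −0.75 ln(0.421333)
  = −0.75 × (-0.864332) = 0.648249 substitutions/site.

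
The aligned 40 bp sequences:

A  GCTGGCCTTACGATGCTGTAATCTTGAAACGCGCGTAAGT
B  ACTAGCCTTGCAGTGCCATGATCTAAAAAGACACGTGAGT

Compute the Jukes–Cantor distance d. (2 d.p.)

0.47

The sequences differ at 14 of 40 sites, so p = 14/40 = 0.35.
d = −(3/4) ln(1 − 4p/3) = −0.75 ln(1 − 0.466667) = −0.75 ln(0.533333)
  = −0.75 × (-0.628609) = 0.471457 substitutions/site.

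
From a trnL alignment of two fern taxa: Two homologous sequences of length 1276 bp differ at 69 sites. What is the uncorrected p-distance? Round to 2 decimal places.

p = 69/1276 = 0.054075… ≈ 0.05 (to 2 d.p.).

0.05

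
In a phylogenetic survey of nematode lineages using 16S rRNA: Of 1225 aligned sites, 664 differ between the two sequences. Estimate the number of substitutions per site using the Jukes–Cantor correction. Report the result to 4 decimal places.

p = 664/1225 ≈ 0.542041.
d = −(3/4) ln(1 − 4p/3) = −0.75 ln(1 − 0.722721) = −0.75 ln(0.277279)
  = −0.75 × (-1.282731) = 0.962048 substitutions/site.

0.9620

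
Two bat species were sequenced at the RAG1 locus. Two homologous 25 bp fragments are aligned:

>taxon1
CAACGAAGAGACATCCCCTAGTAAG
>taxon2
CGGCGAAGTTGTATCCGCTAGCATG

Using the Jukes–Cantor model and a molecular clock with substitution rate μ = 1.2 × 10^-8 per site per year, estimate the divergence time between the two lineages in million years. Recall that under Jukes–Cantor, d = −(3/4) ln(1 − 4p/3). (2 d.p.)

20.44

The sequences differ at 9 of 25 sites (2, 3, 9, 10, 11, 12, 17, 22, 24), so p = 9/25 = 0.36.
d = −(3/4) ln(1 − 4p/3) = −0.75 ln(1 − 0.48) = −0.75 ln(0.52)
  = −0.75 × (-0.653926) = 0.490445 substitutions/site.
Under a molecular clock d = 2μt, so t = d/(2μ) = 0.490445 / (2 × 1.2 × 10^-8) = 20.44 million years.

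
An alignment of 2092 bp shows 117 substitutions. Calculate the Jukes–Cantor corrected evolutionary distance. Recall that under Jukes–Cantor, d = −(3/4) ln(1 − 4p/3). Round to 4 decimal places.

p = 117/2092 ≈ 0.055927.
d = −(3/4) ln(1 − 4p/3) = −0.75 ln(1 − 0.074569) = −0.75 ln(0.925431)
  = −0.75 × (-0.077496) = 0.058122 substitutions/site.

0.0581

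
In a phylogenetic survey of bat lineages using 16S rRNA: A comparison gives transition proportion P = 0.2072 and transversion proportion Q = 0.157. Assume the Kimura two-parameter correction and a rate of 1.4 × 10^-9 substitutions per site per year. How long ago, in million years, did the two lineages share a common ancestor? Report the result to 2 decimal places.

184.94

Under the Kimura two-parameter model, d = −½ ln(1 − 2P − Q) − ¼ ln(1 − 2Q).
1 − 2P − Q = 0.4286, giving −½ ln(0.4286) = 0.423616.
1 − 2Q = 0.686, giving −¼ ln(0.686) = 0.094219.
d = 0.423616 + 0.094219 = 0.517835.
Under a molecular clock d = 2μt, so t = d/(2μ) = 0.517835 / (2 × 1.4 × 10^-9) = 184.94 million years.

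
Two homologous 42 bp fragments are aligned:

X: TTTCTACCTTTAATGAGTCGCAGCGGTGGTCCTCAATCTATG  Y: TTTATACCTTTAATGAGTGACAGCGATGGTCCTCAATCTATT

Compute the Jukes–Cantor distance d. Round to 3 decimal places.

0.130

The sequences differ at 5 of 42 sites (4, 19, 20, 26, 42), so p = 5/42 ≈ 0.119048.
d = −(3/4) ln(1 − 4p/3) = −0.75 ln(1 − 0.158731) = −0.75 ln(0.841269)
  = −0.75 × (-0.172844) = 0.129633 substitutions/site.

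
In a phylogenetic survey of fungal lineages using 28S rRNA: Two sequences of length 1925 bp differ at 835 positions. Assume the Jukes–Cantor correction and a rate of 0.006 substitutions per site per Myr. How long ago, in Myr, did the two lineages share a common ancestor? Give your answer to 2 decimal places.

53.97

p = 835/1925 ≈ 0.433766.
d = −(3/4) ln(1 − 4p/3) = −0.75 ln(1 − 0.578355) = −0.75 ln(0.421645)
  = −0.75 × (-0.863592) = 0.647694 substitutions/site.
Under a molecular clock d = 2μt, so t = d/(2μ) = 0.647694 / (2 × 0.006) = 53.97 Myr.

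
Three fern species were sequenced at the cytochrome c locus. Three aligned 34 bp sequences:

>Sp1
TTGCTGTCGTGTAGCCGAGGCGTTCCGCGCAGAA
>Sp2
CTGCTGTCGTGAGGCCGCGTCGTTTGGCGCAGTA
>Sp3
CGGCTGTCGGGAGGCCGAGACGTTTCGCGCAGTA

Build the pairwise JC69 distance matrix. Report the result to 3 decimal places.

Sp1–Sp2: 8/34 sites differ → p ≈ 0.235294, d = −0.75 ln(1 − 0.313725) = 0.282358 ≈ 0.282.
Sp1–Sp3: 8/34 sites differ → p ≈ 0.235294, d = −0.75 ln(1 − 0.313725) = 0.282358 ≈ 0.282.
Sp2–Sp3: 5/34 sites differ → p ≈ 0.147059, d = −0.75 ln(1 − 0.196079) = 0.163691 ≈ 0.164.

d(Sp1,Sp2) = 0.282, d(Sp1,Sp3) = 0.282, d(Sp2,Sp3) = 0.164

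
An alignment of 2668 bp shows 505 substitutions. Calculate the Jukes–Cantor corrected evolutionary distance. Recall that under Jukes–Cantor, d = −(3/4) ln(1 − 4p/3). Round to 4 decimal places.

0.2181

p = 505/2668 ≈ 0.18928.
d = −(3/4) ln(1 − 4p/3) = −0.75 ln(1 − 0.252373) = −0.75 ln(0.747627)
  = −0.75 × (-0.290851) = 0.218138 substitutions/site.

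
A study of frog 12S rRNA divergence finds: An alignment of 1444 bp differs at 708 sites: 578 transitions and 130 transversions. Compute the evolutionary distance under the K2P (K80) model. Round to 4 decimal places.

1.1559

P = 578/1444 ≈ 0.400277 and Q = 130/1444 ≈ 0.090028.
Under the Kimura two-parameter model, d = −½ ln(1 − 2P − Q) − ¼ ln(1 − 2Q).
1 − 2P − Q = 0.109418, giving −½ ln(0.109418) = 1.106290.
1 − 2Q = 0.819944, giving −¼ ln(0.819944) = 0.049630.
d = 1.106290 + 0.049630 = 1.155920.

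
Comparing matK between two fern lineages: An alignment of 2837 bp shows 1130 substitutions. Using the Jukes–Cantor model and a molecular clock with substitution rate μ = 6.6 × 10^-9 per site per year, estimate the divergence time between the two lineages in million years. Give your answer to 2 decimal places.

43.03

p = 1130/2837 ≈ 0.398308.
d = −(3/4) ln(1 − 4p/3) = −0.75 ln(1 − 0.531077) = −0.75 ln(0.468923)
  = −0.75 × (-0.757317) = 0.567988 substitutions/site.
Under a molecular clock d = 2μt, so t = d/(2μ) = 0.567988 / (2 × 6.6 × 10^-9) = 43.03 million years.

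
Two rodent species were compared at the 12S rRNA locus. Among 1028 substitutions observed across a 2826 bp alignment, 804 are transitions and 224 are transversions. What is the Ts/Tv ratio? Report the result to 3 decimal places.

3.589

R = 804/224 = 3.589285… ≈ 3.589 (to 3 d.p.).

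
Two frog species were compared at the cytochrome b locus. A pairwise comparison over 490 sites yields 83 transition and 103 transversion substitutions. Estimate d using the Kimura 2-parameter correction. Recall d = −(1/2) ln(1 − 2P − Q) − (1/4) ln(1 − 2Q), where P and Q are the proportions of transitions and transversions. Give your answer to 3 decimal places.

P = 83/490 ≈ 0.169388 and Q = 103/490 ≈ 0.210204.
Under the Kimura two-parameter model, d = −½ ln(1 − 2P − Q) − ¼ ln(1 − 2Q).
1 − 2P − Q = 0.45102, giving −½ ln(0.45102) = 0.398122.
1 − 2Q = 0.579592, giving −¼ ln(0.579592) = 0.136358.
d = 0.398122 + 0.136358 = 0.534480.

0.534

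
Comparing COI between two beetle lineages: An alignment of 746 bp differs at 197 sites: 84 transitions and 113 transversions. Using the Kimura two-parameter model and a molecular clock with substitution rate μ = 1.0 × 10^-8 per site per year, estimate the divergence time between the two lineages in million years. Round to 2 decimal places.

P = 84/746 ≈ 0.112601 and Q = 113/746 ≈ 0.151475.
Under the Kimura two-parameter model, d = −½ ln(1 − 2P − Q) − ¼ ln(1 − 2Q).
1 − 2P − Q = 0.623323, giving −½ ln(0.623323) = 0.236345.
1 − 2Q = 0.69705, giving −¼ ln(0.69705) = 0.090225.
d = 0.236345 + 0.090225 = 0.326570.
Under a molecular clock d = 2μt, so t = d/(2μ) = 0.326570 / (2 × 1.0 × 10^-8) = 16.33 million years.

16.33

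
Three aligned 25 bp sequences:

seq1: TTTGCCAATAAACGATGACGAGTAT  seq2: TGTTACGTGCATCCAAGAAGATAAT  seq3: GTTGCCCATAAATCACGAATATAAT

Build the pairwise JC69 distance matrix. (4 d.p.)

seq1–seq2: 13/25 sites differ → p = 0.52, d = −0.75 ln(1 − 0.693333) = 0.886495 ≈ 0.8865.
seq1–seq3: 9/25 sites differ → p = 0.36, d = −0.75 ln(1 − 0.48) = 0.490445 ≈ 0.4904.
seq2–seq3: 12/25 sites differ → p = 0.48, d = −0.75 ln(1 − 0.64) = 0.766238 ≈ 0.7662.

d(seq1,seq2) = 0.8865, d(seq1,seq3) = 0.4904, d(seq2,seq3) = 0.7662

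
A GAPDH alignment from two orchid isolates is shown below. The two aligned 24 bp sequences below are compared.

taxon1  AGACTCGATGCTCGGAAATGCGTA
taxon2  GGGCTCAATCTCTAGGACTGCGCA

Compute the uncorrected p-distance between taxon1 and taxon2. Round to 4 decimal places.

The sequences differ at 11 of 24 positions.
p = 11/24 = 0.458333… ≈ 0.4583 (to 4 d.p.).

0.4583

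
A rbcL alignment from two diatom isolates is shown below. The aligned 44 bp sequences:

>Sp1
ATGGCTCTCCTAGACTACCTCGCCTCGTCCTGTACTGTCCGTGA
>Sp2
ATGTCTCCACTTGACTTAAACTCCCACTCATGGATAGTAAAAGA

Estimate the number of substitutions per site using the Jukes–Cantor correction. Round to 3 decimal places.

The sequences differ at 20 of 44 sites, so p = 20/44 ≈ 0.454545.
d = −(3/4) ln(1 − 4p/3) = −0.75 ln(1 − 0.60606) = −0.75 ln(0.39394)
  = −0.75 × (-0.931557) = 0.698668 substitutions/site.

0.699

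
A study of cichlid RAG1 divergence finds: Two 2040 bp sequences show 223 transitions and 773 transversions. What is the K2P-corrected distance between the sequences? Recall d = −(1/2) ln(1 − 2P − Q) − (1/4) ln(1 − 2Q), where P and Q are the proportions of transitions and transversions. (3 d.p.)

P = 223/2040 ≈ 0.109314 and Q = 773/2040 ≈ 0.378922.
Under the Kimura two-parameter model, d = −½ ln(1 − 2P − Q) − ¼ ln(1 − 2Q).
1 − 2P − Q = 0.40245, giving −½ ln(0.40245) = 0.455092.
1 − 2Q = 0.242156, giving −¼ ln(0.242156) = 0.354543.
d = 0.455092 + 0.354543 = 0.809635.

0.810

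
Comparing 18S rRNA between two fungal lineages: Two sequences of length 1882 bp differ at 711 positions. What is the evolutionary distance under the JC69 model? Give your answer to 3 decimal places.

p = 711/1882 ≈ 0.37779.
d = −(3/4) ln(1 − 4p/3) = −0.75 ln(1 − 0.50372) = −0.75 ln(0.49628)
  = −0.75 × (-0.700615) = 0.525461 substitutions/site.

0.525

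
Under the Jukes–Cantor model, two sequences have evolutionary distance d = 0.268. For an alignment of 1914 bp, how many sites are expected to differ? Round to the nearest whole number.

431

Invert JC69: p = (3/4)(1 − e^(−4d/3)) = 0.75 × (1 − e^(-0.357333)) = 0.75 × (1 − 0.699540) = 0.225345.
Expected differing sites = pL ≈ 0.225345 × 1914 = 431.31033 ≈ 431.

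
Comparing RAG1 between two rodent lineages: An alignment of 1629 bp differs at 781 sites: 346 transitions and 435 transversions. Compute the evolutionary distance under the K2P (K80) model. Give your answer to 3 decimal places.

P = 346/1629 ≈ 0.2124 and Q = 435/1629 ≈ 0.267035.
Under the Kimura two-parameter model, d = −½ ln(1 − 2P − Q) − ¼ ln(1 − 2Q).
1 − 2P − Q = 0.308165, giving −½ ln(0.308165) = 0.588560.
1 − 2Q = 0.46593, giving −¼ ln(0.46593) = 0.190930.
d = 0.588560 + 0.190930 = 0.779490.

0.779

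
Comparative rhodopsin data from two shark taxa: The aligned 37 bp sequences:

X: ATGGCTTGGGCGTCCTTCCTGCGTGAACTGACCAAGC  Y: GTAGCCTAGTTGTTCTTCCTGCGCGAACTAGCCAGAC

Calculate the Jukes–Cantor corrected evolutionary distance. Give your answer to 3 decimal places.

The sequences differ at 12 of 37 sites, so p = 12/37 ≈ 0.324324.
d = −(3/4) ln(1 − 4p/3) = −0.75 ln(1 − 0.432432) = −0.75 ln(0.567568)
  = −0.75 × (-0.566395) = 0.424796 substitutions/site.

0.425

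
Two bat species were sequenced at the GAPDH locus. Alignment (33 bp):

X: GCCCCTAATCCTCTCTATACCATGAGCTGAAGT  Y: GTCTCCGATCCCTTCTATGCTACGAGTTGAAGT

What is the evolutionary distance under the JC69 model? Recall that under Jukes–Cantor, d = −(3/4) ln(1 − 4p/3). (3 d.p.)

The sequences differ at 10 of 33 sites (2, 4, 6, 7, 12, 13, 19, 21, 23, 27), so p = 10/33 ≈ 0.30303.
d = −(3/4) ln(1 − 4p/3) = −0.75 ln(1 − 0.40404) = −0.75 ln(0.59596)
  = −0.75 × (-0.517582) = 0.388187 substitutions/site.

0.388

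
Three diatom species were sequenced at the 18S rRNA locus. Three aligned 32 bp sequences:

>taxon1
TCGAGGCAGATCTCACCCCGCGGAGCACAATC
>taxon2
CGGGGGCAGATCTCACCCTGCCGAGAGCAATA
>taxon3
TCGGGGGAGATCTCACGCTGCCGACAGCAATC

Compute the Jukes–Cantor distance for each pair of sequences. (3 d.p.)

d(taxon1,taxon2) = 0.304, d(taxon1,taxon3) = 0.304, d(taxon2,taxon3) = 0.216

taxon1–taxon2: 8/32 sites differ → p = 0.25, d = −0.75 ln(1 − 0.333333) = 0.304098 ≈ 0.304.
taxon1–taxon3: 8/32 sites differ → p = 0.25, d = −0.75 ln(1 − 0.333333) = 0.304098 ≈ 0.304.
taxon2–taxon3: 6/32 sites differ → p = 0.1875, d = −0.75 ln(1 − 0.25) = 0.215762 ≈ 0.216.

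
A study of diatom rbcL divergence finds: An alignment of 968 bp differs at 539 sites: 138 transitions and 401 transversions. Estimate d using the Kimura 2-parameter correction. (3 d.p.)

P = 138/968 ≈ 0.142562 and Q = 401/968 ≈ 0.414256.
Under the Kimura two-parameter model, d = −½ ln(1 − 2P − Q) − ¼ ln(1 − 2Q).
1 − 2P − Q = 0.30062, giving −½ ln(0.30062) = 0.600954.
1 − 2Q = 0.171488, giving −¼ ln(0.171488) = 0.440810.
d = 0.600954 + 0.440810 = 1.041764.

1.042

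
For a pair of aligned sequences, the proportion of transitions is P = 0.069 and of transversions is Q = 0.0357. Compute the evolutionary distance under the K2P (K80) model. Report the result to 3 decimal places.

Under the Kimura two-parameter model, d = −½ ln(1 − 2P − Q) − ¼ ln(1 − 2Q).
1 − 2P − Q = 0.8263, giving −½ ln(0.8263) = 0.095399.
1 − 2Q = 0.9286, giving −¼ ln(0.9286) = 0.018519.
d = 0.095399 + 0.018519 = 0.113918.

0.114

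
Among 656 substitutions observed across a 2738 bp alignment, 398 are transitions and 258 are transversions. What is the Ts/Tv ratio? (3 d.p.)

R = 398/258 = 1.542635… ≈ 1.543 (to 3 d.p.).

1.543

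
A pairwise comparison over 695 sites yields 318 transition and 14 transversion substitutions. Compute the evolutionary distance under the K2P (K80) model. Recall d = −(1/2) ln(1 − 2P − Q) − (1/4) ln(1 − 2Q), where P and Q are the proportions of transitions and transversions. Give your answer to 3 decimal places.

1.379

P = 318/695 ≈ 0.457554 and Q = 14/695 ≈ 0.020144.
Under the Kimura two-parameter model, d = −½ ln(1 − 2P − Q) − ¼ ln(1 − 2Q).
1 − 2P − Q = 0.064748, giving −½ ln(0.064748) = 1.368626.
1 − 2Q = 0.959712, giving −¼ ln(0.959712) = 0.010281.
d = 1.368626 + 0.010281 = 1.378907.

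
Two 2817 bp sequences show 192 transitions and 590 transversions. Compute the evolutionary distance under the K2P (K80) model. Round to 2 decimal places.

P = 192/2817 ≈ 0.068158 and Q = 590/2817 ≈ 0.209443.
Under the Kimura two-parameter model, d = −½ ln(1 − 2P − Q) − ¼ ln(1 − 2Q).
1 − 2P − Q = 0.654241, giving −½ ln(0.654241) = 0.212140.
1 − 2Q = 0.581114, giving −¼ ln(0.581114) = 0.135702.
d = 0.212140 + 0.135702 = 0.347842.

0.35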